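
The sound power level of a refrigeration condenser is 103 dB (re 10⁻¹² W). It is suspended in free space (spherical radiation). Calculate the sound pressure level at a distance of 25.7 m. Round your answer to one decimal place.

The power spreads over a sphere of area 4π·r², so L_p = L_w − 10·log₁₀(4π·r²).
4π·r² = 8300 m², 10·log₁₀ of that is 39.191 dB.
L_p = 103 − 39.191 = 63.81 dB.

63.8 dB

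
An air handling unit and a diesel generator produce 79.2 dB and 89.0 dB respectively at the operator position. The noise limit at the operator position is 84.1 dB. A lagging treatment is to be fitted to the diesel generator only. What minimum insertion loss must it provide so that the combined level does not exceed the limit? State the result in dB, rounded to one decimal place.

6.6 dB

Fixed contribution from the other source: Σ 10^(L/10) = 10^(79.2/10) = 8.318e+07 (79.20 dB).
The limit corresponds to 10^(84.1/10) = 2.570e+08; subtracting the fixed part leaves 1.739e+08 for the diesel generator, i.e. 82.40 dB.
Required insertion loss = 89.0 − 82.40 = 6.60 dB.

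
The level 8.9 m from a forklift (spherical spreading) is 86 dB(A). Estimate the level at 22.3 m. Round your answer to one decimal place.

78.0 dB(A)

Spherical spreading from a point source gives a 20·log₁₀(r₂/r₁) drop.
L₂ = 86 − 20·log₁₀(22.3/8.9) = 86 − 7.978 = 78.02 dB(A).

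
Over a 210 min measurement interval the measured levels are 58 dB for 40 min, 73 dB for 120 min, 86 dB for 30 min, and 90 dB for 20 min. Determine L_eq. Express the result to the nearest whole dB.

82 dB

L_eq = 10·log₁₀[(1/T)·Σ tᵢ·10^(Lᵢ/10)] with T = 210 min.
Σ tᵢ·10^(Lᵢ/10) = 40·10^(58/10) + 120·10^(73/10) + 30·10^(86/10) + 20·10^(90/10) = 3.436e+10.
L_eq = 10·log₁₀(3.436e+10/210) = 82.14 dB.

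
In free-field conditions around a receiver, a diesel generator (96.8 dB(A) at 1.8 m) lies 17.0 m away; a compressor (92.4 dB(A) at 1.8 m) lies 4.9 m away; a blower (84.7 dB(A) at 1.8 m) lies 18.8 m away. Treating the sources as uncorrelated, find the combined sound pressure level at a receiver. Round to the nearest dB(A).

Propagate each source to the receiver with L = L_ref − 20·log₁₀(r/r_ref), then add intensities.
diesel generator: 96.8 − 20·log₁₀(17.0/1.8) = 96.8 − 19.50 = 77.30 dB(A).
compressor: 92.4 − 20·log₁₀(4.9/1.8) = 92.4 − 8.70 = 83.70 dB(A).
blower: 84.7 − 20·log₁₀(18.8/1.8) = 84.7 − 20.38 = 64.32 dB(A).
Σ 10^(L/10) = 2.909e+08 → L_total = 10·log₁₀(2.909e+08) = 84.64 dB(A).

85 dB(A)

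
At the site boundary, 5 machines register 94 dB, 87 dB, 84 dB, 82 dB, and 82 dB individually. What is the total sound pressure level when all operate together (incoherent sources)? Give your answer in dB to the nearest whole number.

96 dB

Incoherent sources combine by intensity addition: L_total = 10·log₁₀(Σ 10^(L_i/10)).
Σ 10^(L/10) = 10^(94/10) + 10^(87/10) + 10^(84/10) + 10^(82/10) + 10^(82/10) = 3.581e+09.
L_total = 10·log₁₀(3.581e+09) = 95.54 dB.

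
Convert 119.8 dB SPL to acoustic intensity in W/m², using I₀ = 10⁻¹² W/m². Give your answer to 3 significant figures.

0.955 W/m²

L = 10·log₁₀(I/I₀) ⇒ I = I₀·10^(L/10) = 10⁻¹² × 10^11.98.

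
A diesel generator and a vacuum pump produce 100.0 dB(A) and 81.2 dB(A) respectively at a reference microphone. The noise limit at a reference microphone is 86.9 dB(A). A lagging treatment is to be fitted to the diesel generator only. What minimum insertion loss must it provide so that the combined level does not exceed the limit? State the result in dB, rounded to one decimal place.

14.5 dB

Fixed contribution from the other source: Σ 10^(L/10) = 10^(81.2/10) = 1.318e+08 (81.20 dB(A)).
To meet 86.9 dB(A) overall, the treated diesel generator may contribute at most 10^(86.9/10) − 1.318e+08 = 3.580e+08, i.e. 85.54 dB(A).
So the diesel generator must be reduced from 100.0 to 85.54 dB(A): IL = 14.46 dB.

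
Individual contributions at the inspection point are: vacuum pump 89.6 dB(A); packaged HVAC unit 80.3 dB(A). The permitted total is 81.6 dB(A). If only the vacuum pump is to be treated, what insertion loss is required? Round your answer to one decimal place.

Everything except the vacuum pump sums to 10^(80.3/10) = 1.072e+08 in linear terms, 80.30 dB(A).
To meet 81.6 dB(A) overall, the treated vacuum pump may contribute at most 10^(81.6/10) − 1.072e+08 = 3.739e+07, i.e. 75.73 dB(A).
Required insertion loss = 89.6 − 75.73 = 13.87 dB.

13.9 dB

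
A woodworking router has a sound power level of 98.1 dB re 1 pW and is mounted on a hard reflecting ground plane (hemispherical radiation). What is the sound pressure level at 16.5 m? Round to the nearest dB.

66 dB

Free-field hemispherical radiation: L_p = L_w − 10·log₁₀(2π·r²), r = 16.5 m.
2π·r² = 1711 m², 10·log₁₀ of that is 32.331 dB.
L_p = 98.1 − 32.331 = 65.77 dB.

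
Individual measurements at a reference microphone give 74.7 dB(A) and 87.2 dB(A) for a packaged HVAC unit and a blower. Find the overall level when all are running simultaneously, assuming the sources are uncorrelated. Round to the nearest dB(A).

87 dB(A)

Incoherent sources combine by intensity addition: L_total = 10·log₁₀(Σ 10^(L_i/10)).
Σ 10^(L/10) = 10^(74.7/10) + 10^(87.2/10) = 5.543e+08.
L_total = 10·log₁₀(5.543e+08) = 87.44 dB(A).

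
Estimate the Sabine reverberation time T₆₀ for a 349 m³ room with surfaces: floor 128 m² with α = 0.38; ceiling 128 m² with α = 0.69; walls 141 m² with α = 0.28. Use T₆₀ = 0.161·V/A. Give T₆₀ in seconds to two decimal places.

A = Σ Sᵢαᵢ = 128·0.38 + 128·0.69 + 141·0.28 = 176.44 m².
T₆₀ = 0.161·V/A = 0.161·349/176.44 = 0.318 s.

0.32 s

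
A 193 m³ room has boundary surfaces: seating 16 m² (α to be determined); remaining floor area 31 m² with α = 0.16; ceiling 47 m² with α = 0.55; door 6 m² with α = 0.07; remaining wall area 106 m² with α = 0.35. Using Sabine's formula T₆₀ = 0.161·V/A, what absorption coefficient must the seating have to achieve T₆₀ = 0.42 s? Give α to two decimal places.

A = 0.161·V/T₆₀ = 0.161·193/0.42 = 73.98 m² sabins.
Absorption from the other surfaces = 31·0.16 + 47·0.55 + 6·0.07 + 106·0.35 = 68.33 m², so the seating must supply 5.65 m² over 16 m².
α = 5.65/16 = 0.353.

0.35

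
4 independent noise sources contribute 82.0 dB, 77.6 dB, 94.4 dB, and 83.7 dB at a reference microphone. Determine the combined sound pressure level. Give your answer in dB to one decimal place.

Incoherent sources combine by intensity addition: L_total = 10·log₁₀(Σ 10^(L_i/10)).
Σ 10^(L/10) = 10^(82.0/10) + 10^(77.6/10) + 10^(94.4/10) + 10^(83.7/10) = 3.205e+09.
L_total = 10·log₁₀(3.205e+09) = 95.06 dB.

95.1 dB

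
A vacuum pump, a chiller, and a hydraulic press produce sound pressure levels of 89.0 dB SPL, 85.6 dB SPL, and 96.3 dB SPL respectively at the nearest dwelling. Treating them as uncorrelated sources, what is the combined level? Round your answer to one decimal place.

97.3 dB SPL

Incoherent sources combine by intensity addition: L_total = 10·log₁₀(Σ 10^(L_i/10)).
Σ 10^(L/10) = 10^(89.0/10) + 10^(85.6/10) + 10^(96.3/10) = 5.423e+09.
L_total = 10·log₁₀(5.423e+09) = 97.34 dB SPL.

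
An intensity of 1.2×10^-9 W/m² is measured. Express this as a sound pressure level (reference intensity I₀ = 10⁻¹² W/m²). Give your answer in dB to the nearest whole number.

I/I₀ = 1.2×10^-9/10⁻¹² = 1.2×10^3, and L = 10·log₁₀(I/I₀).
L = 10·(0.0792 + 3) = 30.79 dB.

31 dB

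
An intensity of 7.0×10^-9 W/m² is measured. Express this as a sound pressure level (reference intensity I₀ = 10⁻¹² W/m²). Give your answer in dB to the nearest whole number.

I/I₀ = 7.0×10^-9/10⁻¹² = 7.0×10^3, and L = 10·log₁₀(I/I₀).
L = 10·(0.8451 + 3) = 38.45 dB.

38 dB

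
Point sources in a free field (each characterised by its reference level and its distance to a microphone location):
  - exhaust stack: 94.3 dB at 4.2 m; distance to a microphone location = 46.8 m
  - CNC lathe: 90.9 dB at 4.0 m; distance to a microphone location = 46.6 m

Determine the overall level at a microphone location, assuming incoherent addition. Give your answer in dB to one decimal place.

74.9 dB

Propagate each source to the receiver with L = L_ref − 20·log₁₀(r/r_ref), then add intensities.
exhaust stack: 94.3 − 20·log₁₀(46.8/4.2) = 94.3 − 20.94 = 73.36 dB.
CNC lathe: 90.9 − 20·log₁₀(46.6/4.0) = 90.9 − 21.33 = 69.57 dB.
Σ 10^(L/10) = 3.074e+07 → L_total = 10·log₁₀(3.074e+07) = 74.88 dB.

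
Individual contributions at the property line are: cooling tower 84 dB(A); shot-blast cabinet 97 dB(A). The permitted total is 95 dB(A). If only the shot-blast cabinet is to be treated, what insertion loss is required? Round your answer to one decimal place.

Everything except the shot-blast cabinet sums to 10^(84/10) = 2.512e+08 in linear terms, 84.00 dB(A).
To meet 95 dB(A) overall, the treated shot-blast cabinet may contribute at most 10^(95/10) − 2.512e+08 = 2.911e+09, i.e. 94.64 dB(A).
So the shot-blast cabinet must be reduced from 97 to 94.64 dB(A): IL = 2.36 dB.

2.4 dB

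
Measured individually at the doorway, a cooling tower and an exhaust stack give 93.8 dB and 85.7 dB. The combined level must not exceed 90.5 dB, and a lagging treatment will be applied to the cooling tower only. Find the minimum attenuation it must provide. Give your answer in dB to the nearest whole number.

5 dB

Everything except the cooling tower sums to 10^(85.7/10) = 3.715e+08 in linear terms, 85.70 dB.
To meet 90.5 dB overall, the treated cooling tower may contribute at most 10^(90.5/10) − 3.715e+08 = 7.505e+08, i.e. 88.75 dB.
Required insertion loss = 93.8 − 88.75 = 5.05 dB.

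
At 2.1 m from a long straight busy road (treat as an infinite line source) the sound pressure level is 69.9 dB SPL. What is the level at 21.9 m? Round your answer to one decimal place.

Cylindrical spreading from a line source gives a 10·log₁₀(r₂/r₁) drop.
L₂ = 69.9 − 10·log₁₀(21.9/2.1) = 69.9 − 10.182 = 59.72 dB SPL.

59.7 dB SPL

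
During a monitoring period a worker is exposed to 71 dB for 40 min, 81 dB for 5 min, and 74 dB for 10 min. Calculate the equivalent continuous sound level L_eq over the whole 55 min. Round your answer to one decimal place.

74.0 dB

The energy average is taken in the linear domain: L_eq = 10·log₁₀[(Σ tᵢ·10^(Lᵢ/10))/T], T = 55 min.
Σ tᵢ·10^(Lᵢ/10) = 40·10^(71/10) + 5·10^(81/10) + 10·10^(74/10) = 1.384e+09.
L_eq = 10·log₁₀(1.384e+09/55) = 74.01 dB.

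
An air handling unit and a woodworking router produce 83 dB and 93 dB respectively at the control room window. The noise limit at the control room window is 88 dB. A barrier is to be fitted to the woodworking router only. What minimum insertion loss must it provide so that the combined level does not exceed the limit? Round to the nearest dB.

7 dB

Fixed contribution from the other source: Σ 10^(L/10) = 10^(83/10) = 1.995e+08 (83.00 dB).
To meet 88 dB overall, the treated woodworking router may contribute at most 10^(88/10) − 1.995e+08 = 4.314e+08, i.e. 86.35 dB.
Required insertion loss = 93 − 86.35 = 6.65 dB.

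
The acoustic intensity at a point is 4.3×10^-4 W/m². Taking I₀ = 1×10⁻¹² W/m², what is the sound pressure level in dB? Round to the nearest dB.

86 dB

I/I₀ = 4.3×10^-4/10⁻¹² = 4.3×10^8, and L = 10·log₁₀(I/I₀).
L = 10·(0.6335 + 8) = 86.33 dB.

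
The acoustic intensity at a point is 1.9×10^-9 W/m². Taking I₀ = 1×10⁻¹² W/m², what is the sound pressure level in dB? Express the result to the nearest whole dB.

33 dB

I/I₀ = 1.9×10^-9/10⁻¹² = 1.9×10^3, and L = 10·log₁₀(I/I₀).
L = 10·(0.2788 + 3) = 32.79 dB.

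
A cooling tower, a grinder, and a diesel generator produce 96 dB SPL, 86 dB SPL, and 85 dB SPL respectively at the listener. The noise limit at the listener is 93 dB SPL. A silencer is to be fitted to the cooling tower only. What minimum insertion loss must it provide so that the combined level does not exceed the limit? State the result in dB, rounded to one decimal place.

The untreated sources together contribute 10^(86/10) + 10^(85/10) = 7.143e+08, i.e. 88.54 dB SPL.
The limit corresponds to 10^(93/10) = 1.995e+09; subtracting the fixed part leaves 1.281e+09 for the cooling tower, i.e. 91.08 dB SPL.
So the cooling tower must be reduced from 96 to 91.08 dB SPL: IL = 4.92 dB.

4.9 dB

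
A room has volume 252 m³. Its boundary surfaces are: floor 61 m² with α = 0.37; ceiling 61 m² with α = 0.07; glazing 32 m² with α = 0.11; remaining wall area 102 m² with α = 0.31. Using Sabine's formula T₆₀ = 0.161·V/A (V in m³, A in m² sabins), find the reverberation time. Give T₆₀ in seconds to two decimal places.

0.65 s

A = Σ Sᵢαᵢ = 61·0.37 + 61·0.07 + 32·0.11 + 102·0.31 = 61.98 m².
T₆₀ = 0.161·V/A = 0.161·252/61.98 = 0.655 s.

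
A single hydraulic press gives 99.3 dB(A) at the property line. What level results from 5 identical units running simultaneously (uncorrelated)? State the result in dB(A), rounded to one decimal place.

With 5 equal, uncorrelated contributions the intensity is 5× that of one unit, giving a rise of 10·log₁₀ 5.
L_total = 99.3 + 10·log₁₀(5) = 99.3 + 6.990 = 106.29 dB(A).

106.3 dB(A)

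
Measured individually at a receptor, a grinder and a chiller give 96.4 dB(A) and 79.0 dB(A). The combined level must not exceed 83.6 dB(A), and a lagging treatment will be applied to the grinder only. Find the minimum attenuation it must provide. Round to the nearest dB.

The untreated sources together contribute 10^(79.0/10) = 7.943e+07, i.e. 79.00 dB(A).
The limit corresponds to 10^(83.6/10) = 2.291e+08; subtracting the fixed part leaves 1.497e+08 for the grinder, i.e. 81.75 dB(A).
So the grinder must be reduced from 96.4 to 81.75 dB(A): IL = 14.65 dB.

15 dB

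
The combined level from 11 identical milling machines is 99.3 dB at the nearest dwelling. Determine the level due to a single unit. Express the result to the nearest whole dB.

89 dB

Dividing the total intensity by 11 lowers the level by 10·log₁₀ 11 = 10.414 dB: L₁ = 99.3 − 10.414.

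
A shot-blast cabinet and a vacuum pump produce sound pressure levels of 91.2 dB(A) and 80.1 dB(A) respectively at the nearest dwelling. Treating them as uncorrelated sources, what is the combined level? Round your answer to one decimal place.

For uncorrelated sources the intensities add, so convert each level to linear form, sum, and take 10·log₁₀ of the total.
Σ 10^(L/10) = 10^(91.2/10) + 10^(80.1/10) = 1.421e+09.
L_total = 10·log₁₀(1.421e+09) = 91.52 dB(A).

91.5 dB(A)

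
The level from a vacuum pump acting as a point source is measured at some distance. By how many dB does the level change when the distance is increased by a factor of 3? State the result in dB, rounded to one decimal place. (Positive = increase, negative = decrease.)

-9.5 dB

Point-source spreading: ΔL = −20·log₁₀(r₂/r₁).
ΔL = −20·log₁₀(3) = -9.54 dB.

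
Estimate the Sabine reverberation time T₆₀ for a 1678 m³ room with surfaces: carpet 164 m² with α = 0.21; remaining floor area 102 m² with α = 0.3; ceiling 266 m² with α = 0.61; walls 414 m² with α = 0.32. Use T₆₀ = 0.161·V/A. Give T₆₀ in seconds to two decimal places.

0.75 s

Summing Sᵢαᵢ: 164·0.21 + 102·0.3 + 266·0.61 + 414·0.32 = 359.78 m².
T₆₀ = 0.161·V/A = 0.161·1678/359.78 = 0.751 s.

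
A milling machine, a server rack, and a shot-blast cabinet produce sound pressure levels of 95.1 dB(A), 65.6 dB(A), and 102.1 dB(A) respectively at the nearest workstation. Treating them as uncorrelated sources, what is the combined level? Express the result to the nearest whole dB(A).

103 dB(A)

For uncorrelated sources the intensities add, so convert each level to linear form, sum, and take 10·log₁₀ of the total.
Σ 10^(L/10) = 10^(95.1/10) + 10^(65.6/10) + 10^(102.1/10) = 1.946e+10.
L_total = 10·log₁₀(1.946e+10) = 102.89 dB(A).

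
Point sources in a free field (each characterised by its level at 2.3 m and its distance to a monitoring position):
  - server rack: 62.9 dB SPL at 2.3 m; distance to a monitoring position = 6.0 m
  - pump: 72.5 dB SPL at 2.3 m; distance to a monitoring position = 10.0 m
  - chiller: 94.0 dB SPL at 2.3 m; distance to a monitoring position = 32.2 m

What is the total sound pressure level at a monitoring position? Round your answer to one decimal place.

71.5 dB SPL

Apply inverse-square spreading to bring every level to the receiver, then sum 10^(L/10).
server rack: 62.9 − 20·log₁₀(6.0/2.3) = 62.9 − 8.33 = 54.57 dB SPL.
pump: 72.5 − 20·log₁₀(10.0/2.3) = 72.5 − 12.77 = 59.73 dB SPL.
chiller: 94.0 − 20·log₁₀(32.2/2.3) = 94.0 − 22.92 = 71.08 dB SPL.
Σ 10^(L/10) = 1.404e+07 → L_total = 10·log₁₀(1.404e+07) = 71.47 dB SPL.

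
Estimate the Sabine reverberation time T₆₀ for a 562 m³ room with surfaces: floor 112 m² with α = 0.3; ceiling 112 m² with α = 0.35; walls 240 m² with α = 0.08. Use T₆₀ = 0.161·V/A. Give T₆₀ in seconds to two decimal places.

A = Σ Sᵢαᵢ = 112·0.3 + 112·0.35 + 240·0.08 = 92.00 m².
T₆₀ = 0.161·V/A = 0.161·562/92.00 = 0.984 s.

0.98 s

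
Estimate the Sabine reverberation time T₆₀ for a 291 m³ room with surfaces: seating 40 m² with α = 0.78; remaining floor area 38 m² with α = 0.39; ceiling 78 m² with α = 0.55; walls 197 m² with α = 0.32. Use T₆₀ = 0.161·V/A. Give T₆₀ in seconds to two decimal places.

A = Σ Sᵢαᵢ = 40·0.78 + 38·0.39 + 78·0.55 + 197·0.32 = 151.96 m².
T₆₀ = 0.161 × 291 / 151.96 = 0.308 s.

0.31 s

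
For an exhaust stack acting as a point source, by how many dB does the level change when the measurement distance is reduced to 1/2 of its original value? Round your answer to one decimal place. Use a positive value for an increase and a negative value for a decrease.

Point-source spreading: ΔL = −20·log₁₀(r₂/r₁).
ΔL = −20·log₁₀(0.5) = +6.02 dB.

+6.0 dB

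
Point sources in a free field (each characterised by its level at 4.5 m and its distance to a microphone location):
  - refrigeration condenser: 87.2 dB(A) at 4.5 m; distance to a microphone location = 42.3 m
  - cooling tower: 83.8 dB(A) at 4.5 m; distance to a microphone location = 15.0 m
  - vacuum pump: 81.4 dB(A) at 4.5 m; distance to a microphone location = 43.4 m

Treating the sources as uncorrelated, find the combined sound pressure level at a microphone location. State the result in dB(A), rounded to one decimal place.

74.6 dB(A)

Propagate each source to the receiver with L = L_ref − 20·log₁₀(r/r_ref), then add intensities.
refrigeration condenser: 87.2 − 20·log₁₀(42.3/4.5) = 87.2 − 19.46 = 67.74 dB(A).
cooling tower: 83.8 − 20·log₁₀(15.0/4.5) = 83.8 − 10.46 = 73.34 dB(A).
vacuum pump: 81.4 − 20·log₁₀(43.4/4.5) = 81.4 − 19.69 = 61.71 dB(A).
Σ 10^(L/10) = 2.901e+07 → L_total = 10·log₁₀(2.901e+07) = 74.63 dB(A).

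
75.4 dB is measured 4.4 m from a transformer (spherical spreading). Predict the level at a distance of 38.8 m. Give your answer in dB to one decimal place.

For a point source, L₂ = L₁ − 20·log₁₀(r₂/r₁).
L₂ = 75.4 − 20·log₁₀(38.8/4.4) = 75.4 − 18.908 = 56.49 dB.

56.5 dB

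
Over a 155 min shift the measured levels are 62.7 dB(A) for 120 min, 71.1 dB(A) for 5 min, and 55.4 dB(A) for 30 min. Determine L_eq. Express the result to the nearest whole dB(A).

Weight each interval's intensity by its duration and average over T = 155 min:
Σ tᵢ·10^(Lᵢ/10) = 120·10^(62.7/10) + 5·10^(71.1/10) + 30·10^(55.4/10) = 2.983e+08.
L_eq = 10·log₁₀(2.983e+08/155) = 62.84 dB(A).

63 dB(A)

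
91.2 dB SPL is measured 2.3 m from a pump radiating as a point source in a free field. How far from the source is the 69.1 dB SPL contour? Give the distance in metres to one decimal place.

For a point source L₁ − L₂ = 20·log₁₀(r₂/r₁), so r₂ = r₁·10^((L₁−L₂)/20).
r₂ = 2.3·10^((91.2−69.1)/20) = 2.3·10^(22.1/20) = 29.29 m.

29.3 m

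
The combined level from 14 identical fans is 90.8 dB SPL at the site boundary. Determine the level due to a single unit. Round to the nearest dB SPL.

14 equal contributions raise the level by 10·log₁₀ 14 = 11.461 dB, so each unit alone gives 90.8 − 11.461.

79 dB SPL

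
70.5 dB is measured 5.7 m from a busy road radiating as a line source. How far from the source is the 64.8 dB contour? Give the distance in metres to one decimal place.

21.2 m

Line-source spreading drops the level by 10·log₁₀(r₂/r₁); inverting, r₂/r₁ = 10^(ΔL/10).
r₂ = 5.7·10^((70.5−64.8)/10) = 5.7·10^(5.7/10) = 21.18 m.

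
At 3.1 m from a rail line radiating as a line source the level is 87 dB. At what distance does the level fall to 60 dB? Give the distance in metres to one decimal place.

Line-source spreading drops the level by 10·log₁₀(r₂/r₁); inverting, r₂/r₁ = 10^(ΔL/10).
r₂ = 3.1·10^((87−60)/10) = 3.1·10^(27.0/10) = 1553.68 m.

1553.7 m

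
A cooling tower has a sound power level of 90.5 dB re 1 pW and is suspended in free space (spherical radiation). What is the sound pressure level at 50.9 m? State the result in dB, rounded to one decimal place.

L_p = L_w − 10·log₁₀(4π·r²) with r = 50.9 m.
4π·r² = 3.256e+04 m², 10·log₁₀ of that is 45.126 dB.
L_p = 90.5 − 45.126 = 45.37 dB.

45.4 dB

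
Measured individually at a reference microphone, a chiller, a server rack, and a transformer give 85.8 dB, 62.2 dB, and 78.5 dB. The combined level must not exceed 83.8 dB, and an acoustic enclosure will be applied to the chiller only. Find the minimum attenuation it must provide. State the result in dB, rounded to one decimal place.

3.6 dB

The untreated sources together contribute 10^(62.2/10) + 10^(78.5/10) = 7.245e+07, i.e. 78.60 dB.
To meet 83.8 dB overall, the treated chiller may contribute at most 10^(83.8/10) − 7.245e+07 = 1.674e+08, i.e. 82.24 dB.
Required insertion loss = 85.8 − 82.24 = 3.56 dB.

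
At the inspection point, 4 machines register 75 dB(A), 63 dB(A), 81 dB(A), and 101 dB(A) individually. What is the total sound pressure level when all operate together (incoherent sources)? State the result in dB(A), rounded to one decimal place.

For uncorrelated sources the intensities add, so convert each level to linear form, sum, and take 10·log₁₀ of the total.
Σ 10^(L/10) = 10^(75/10) + 10^(63/10) + 10^(81/10) + 10^(101/10) = 1.275e+10.
L_total = 10·log₁₀(1.275e+10) = 101.05 dB(A).

101.1 dB(A)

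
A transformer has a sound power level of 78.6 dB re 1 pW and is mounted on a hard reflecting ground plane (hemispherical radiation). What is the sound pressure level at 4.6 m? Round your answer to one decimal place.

57.4 dB

L_p = L_w − 10·log₁₀(2π·r²) with r = 4.6 m.
2π·r² = 133 m², 10·log₁₀ of that is 21.237 dB.
L_p = 78.6 − 21.237 = 57.36 dB.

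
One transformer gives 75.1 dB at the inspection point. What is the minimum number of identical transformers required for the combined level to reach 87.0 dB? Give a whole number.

16

N identical sources give L₁ + 10·log₁₀ N, so require 10·log₁₀ N ≥ 87.0 − 75.1 = 11.9 dB.
N ≥ 10^(11.9/10) = 15.488, so N = 16.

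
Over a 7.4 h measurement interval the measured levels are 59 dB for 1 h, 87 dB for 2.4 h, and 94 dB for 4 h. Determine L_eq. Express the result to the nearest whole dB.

92 dB

L_eq = 10·log₁₀[(1/T)·Σ tᵢ·10^(Lᵢ/10)] with T = 7.4 h.
Σ tᵢ·10^(Lᵢ/10) = 1·10^(59/10) + 2.4·10^(87/10) + 4·10^(94/10) = 1.125e+10.
L_eq = 10·log₁₀(1.125e+10/7.4) = 91.82 dB.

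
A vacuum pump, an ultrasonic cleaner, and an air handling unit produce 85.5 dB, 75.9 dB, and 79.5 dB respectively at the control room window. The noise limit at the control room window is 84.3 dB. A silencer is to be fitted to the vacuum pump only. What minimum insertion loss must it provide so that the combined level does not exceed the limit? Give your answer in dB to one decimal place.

The untreated sources together contribute 10^(75.9/10) + 10^(79.5/10) = 1.280e+08, i.e. 81.07 dB.
To meet 84.3 dB overall, the treated vacuum pump may contribute at most 10^(84.3/10) − 1.280e+08 = 1.411e+08, i.e. 81.50 dB.
So the vacuum pump must be reduced from 85.5 to 81.50 dB: IL = 4.00 dB.

4.0 dB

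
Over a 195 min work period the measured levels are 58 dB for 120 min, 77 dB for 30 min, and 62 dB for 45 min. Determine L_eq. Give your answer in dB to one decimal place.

Weight each interval's intensity by its duration and average over T = 195 min:
Σ tᵢ·10^(Lᵢ/10) = 120·10^(58/10) + 30·10^(77/10) + 45·10^(62/10) = 1.651e+09.
L_eq = 10·log₁₀(1.651e+09/195) = 69.28 dB.

69.3 dB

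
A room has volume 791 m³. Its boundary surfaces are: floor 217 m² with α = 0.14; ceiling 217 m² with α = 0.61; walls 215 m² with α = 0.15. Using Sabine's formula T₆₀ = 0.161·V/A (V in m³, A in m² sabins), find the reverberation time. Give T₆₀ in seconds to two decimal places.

A = Σ Sᵢαᵢ = 217·0.14 + 217·0.61 + 215·0.15 = 195.00 m².
T₆₀ = 0.161·V/A = 0.161·791/195.00 = 0.653 s.

0.65 s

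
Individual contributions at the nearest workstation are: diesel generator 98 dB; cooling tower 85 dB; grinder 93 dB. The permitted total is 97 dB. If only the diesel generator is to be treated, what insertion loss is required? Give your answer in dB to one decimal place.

3.7 dB

The untreated sources together contribute 10^(85/10) + 10^(93/10) = 2.311e+09, i.e. 93.64 dB.
To meet 97 dB overall, the treated diesel generator may contribute at most 10^(97/10) − 2.311e+09 = 2.700e+09, i.e. 94.31 dB.
So the diesel generator must be reduced from 98 to 94.31 dB: IL = 3.69 dB.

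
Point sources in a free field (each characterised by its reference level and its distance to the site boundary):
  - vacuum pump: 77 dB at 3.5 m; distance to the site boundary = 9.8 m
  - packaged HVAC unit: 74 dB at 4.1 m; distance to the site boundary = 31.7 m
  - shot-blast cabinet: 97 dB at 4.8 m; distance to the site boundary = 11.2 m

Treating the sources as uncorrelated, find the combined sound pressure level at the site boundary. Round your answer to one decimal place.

Apply inverse-square spreading to bring every level to the receiver, then sum 10^(L/10).
vacuum pump: 77 − 20·log₁₀(9.8/3.5) = 77 − 8.94 = 68.06 dB.
packaged HVAC unit: 74 − 20·log₁₀(31.7/4.1) = 74 − 17.77 = 56.23 dB.
shot-blast cabinet: 97 − 20·log₁₀(11.2/4.8) = 97 − 7.36 = 89.64 dB.
Σ 10^(L/10) = 9.274e+08 → L_total = 10·log₁₀(9.274e+08) = 89.67 dB.

89.7 dB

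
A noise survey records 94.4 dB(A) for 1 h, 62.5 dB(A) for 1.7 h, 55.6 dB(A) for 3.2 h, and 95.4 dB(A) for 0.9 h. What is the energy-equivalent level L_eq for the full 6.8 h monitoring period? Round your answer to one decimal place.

The energy average is taken in the linear domain: L_eq = 10·log₁₀[(Σ tᵢ·10^(Lᵢ/10))/T], T = 6.8 h.
Σ tᵢ·10^(Lᵢ/10) = 1·10^(94.4/10) + 1.7·10^(62.5/10) + 3.2·10^(55.6/10) + 0.9·10^(95.4/10) = 5.879e+09.
L_eq = 10·log₁₀(5.879e+09/6.8) = 89.37 dB(A).

89.4 dB(A)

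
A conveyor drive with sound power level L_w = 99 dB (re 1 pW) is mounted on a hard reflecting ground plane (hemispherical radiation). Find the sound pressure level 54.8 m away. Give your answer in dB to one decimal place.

56.2 dB

L_p = L_w − 10·log₁₀(2π·r²) with r = 54.8 m.
2π·r² = 1.887e+04 m², 10·log₁₀ of that is 42.757 dB.
L_p = 99 − 42.757 = 56.24 dB.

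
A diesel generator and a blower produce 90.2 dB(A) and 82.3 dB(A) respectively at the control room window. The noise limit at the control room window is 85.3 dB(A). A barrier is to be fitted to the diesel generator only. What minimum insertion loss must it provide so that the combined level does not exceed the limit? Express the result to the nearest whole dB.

8 dB

Everything except the diesel generator sums to 10^(82.3/10) = 1.698e+08 in linear terms, 82.30 dB(A).
To meet 85.3 dB(A) overall, the treated diesel generator may contribute at most 10^(85.3/10) − 1.698e+08 = 1.690e+08, i.e. 82.28 dB(A).
Required insertion loss = 90.2 − 82.28 = 7.92 dB.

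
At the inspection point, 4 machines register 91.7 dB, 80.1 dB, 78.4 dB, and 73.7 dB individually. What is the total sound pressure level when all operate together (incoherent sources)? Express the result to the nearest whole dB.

Incoherent sources combine by intensity addition: L_total = 10·log₁₀(Σ 10^(L_i/10)).
Σ 10^(L/10) = 10^(91.7/10) + 10^(80.1/10) + 10^(78.4/10) + 10^(73.7/10) = 1.674e+09.
L_total = 10·log₁₀(1.674e+09) = 92.24 dB.

92 dB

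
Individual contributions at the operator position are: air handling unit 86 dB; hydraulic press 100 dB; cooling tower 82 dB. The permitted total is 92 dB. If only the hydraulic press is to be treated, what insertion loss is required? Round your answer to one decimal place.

The untreated sources together contribute 10^(86/10) + 10^(82/10) = 5.566e+08, i.e. 87.46 dB.
The limit corresponds to 10^(92/10) = 1.585e+09; subtracting the fixed part leaves 1.028e+09 for the hydraulic press, i.e. 90.12 dB.
So the hydraulic press must be reduced from 100 to 90.12 dB: IL = 9.88 dB.

9.9 dB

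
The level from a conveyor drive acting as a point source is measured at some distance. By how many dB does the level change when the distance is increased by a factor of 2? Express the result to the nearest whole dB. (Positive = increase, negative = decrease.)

-6 dB

Point-source spreading: ΔL = −20·log₁₀(r₂/r₁).
ΔL = −20·log₁₀(2) = -6.02 dB.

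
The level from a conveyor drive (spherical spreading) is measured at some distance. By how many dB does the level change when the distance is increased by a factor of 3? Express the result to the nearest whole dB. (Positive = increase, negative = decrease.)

-10 dB

A point source loses 6 dB per doubling of distance; generally ΔL = −20·log₁₀(r₂/r₁).
ΔL = −20·log₁₀(3) = -9.54 dB.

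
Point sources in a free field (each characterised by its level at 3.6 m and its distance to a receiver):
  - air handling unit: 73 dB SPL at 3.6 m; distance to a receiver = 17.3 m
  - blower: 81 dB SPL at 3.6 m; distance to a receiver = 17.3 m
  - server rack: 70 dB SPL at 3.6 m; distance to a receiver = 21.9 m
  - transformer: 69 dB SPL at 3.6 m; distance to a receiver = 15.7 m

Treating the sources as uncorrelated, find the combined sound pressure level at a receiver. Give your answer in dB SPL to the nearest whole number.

68 dB SPL

Apply inverse-square spreading to bring every level to the receiver, then sum 10^(L/10).
air handling unit: 73 − 20·log₁₀(17.3/3.6) = 73 − 13.63 = 59.37 dB SPL.
blower: 81 − 20·log₁₀(17.3/3.6) = 81 − 13.63 = 67.37 dB SPL.
server rack: 70 − 20·log₁₀(21.9/3.6) = 70 − 15.68 = 54.32 dB SPL.
transformer: 69 − 20·log₁₀(15.7/3.6) = 69 − 12.79 = 56.21 dB SPL.
Σ 10^(L/10) = 7.003e+06 → L_total = 10·log₁₀(7.003e+06) = 68.45 dB SPL.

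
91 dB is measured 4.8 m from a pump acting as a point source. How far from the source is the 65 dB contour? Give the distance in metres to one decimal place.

Point-source spreading drops the level by 20·log₁₀(r₂/r₁); inverting, r₂/r₁ = 10^(ΔL/20).
r₂ = 4.8·10^((91−65)/20) = 4.8·10^(26.0/20) = 95.77 m.

95.8 m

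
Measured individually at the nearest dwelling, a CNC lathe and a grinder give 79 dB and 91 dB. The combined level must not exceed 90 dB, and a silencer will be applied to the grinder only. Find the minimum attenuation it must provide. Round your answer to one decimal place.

Everything except the grinder sums to 10^(79/10) = 7.943e+07 in linear terms, 79.00 dB.
The limit corresponds to 10^(90/10) = 1.000e+09; subtracting the fixed part leaves 9.206e+08 for the grinder, i.e. 89.64 dB.
So the grinder must be reduced from 91 to 89.64 dB: IL = 1.36 dB.

1.4 dB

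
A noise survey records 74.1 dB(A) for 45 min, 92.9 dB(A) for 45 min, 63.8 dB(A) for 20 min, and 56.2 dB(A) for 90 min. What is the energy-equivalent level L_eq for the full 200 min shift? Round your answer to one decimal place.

Weight each interval's intensity by its duration and average over T = 200 min:
Σ tᵢ·10^(Lᵢ/10) = 45·10^(74.1/10) + 45·10^(92.9/10) + 20·10^(63.8/10) + 90·10^(56.2/10) = 8.899e+10.
L_eq = 10·log₁₀(8.899e+10/200) = 86.48 dB(A).

86.5 dB(A)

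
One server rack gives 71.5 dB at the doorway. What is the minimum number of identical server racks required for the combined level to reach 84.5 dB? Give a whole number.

20

The shortfall is 84.5 − 71.5 = 13.0 dB, and N units add 10·log₁₀ N, so need 10·log₁₀ N ≥ 13.0.
N ≥ 10^(13.0/10) = 19.953, so N = 20.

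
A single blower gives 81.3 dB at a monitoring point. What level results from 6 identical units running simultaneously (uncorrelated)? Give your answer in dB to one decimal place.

89.1 dB

With 6 equal, uncorrelated contributions the intensity is 6× that of one unit, giving a rise of 10·log₁₀ 6.
L_total = 81.3 + 10·log₁₀(6) = 81.3 + 7.782 = 89.08 dB.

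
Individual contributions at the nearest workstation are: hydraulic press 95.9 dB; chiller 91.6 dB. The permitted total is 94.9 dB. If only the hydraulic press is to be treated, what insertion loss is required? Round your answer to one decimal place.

3.7 dB

Fixed contribution from the other source: Σ 10^(L/10) = 10^(91.6/10) = 1.445e+09 (91.60 dB).
The limit corresponds to 10^(94.9/10) = 3.090e+09; subtracting the fixed part leaves 1.645e+09 for the hydraulic press, i.e. 92.16 dB.
So the hydraulic press must be reduced from 95.9 to 92.16 dB: IL = 3.74 dB.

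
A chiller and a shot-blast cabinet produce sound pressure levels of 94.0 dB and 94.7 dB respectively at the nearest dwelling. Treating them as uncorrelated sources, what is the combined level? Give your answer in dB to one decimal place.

97.4 dB

Incoherent sources combine by intensity addition: L_total = 10·log₁₀(Σ 10^(L_i/10)).
Σ 10^(L/10) = 10^(94.0/10) + 10^(94.7/10) = 5.463e+09.
L_total = 10·log₁₀(5.463e+09) = 97.37 dB.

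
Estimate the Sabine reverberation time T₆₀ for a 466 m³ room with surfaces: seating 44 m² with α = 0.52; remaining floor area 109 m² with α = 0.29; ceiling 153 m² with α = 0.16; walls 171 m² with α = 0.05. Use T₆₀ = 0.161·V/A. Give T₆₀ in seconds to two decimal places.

0.86 s

Total absorption A = 44·0.52 + 109·0.29 + 153·0.16 + 171·0.05 = 87.52 m² sabins.
T₆₀ = 0.161 × 466 / 87.52 = 0.857 s.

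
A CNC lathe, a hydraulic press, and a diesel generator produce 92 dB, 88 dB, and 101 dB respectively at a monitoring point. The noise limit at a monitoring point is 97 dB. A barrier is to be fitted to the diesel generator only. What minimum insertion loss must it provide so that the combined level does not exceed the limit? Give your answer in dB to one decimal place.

Fixed contribution from the other sources: Σ 10^(L/10) = 10^(92/10) + 10^(88/10) = 2.216e+09 (93.46 dB).
To meet 97 dB overall, the treated diesel generator may contribute at most 10^(97/10) − 2.216e+09 = 2.796e+09, i.e. 94.47 dB.
Required insertion loss = 101 − 94.47 = 6.53 dB.

6.5 dB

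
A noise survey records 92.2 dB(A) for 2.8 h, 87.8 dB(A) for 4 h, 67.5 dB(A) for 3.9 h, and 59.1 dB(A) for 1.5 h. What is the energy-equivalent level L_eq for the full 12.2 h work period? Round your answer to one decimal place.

87.6 dB(A)

L_eq = 10·log₁₀[(1/T)·Σ tᵢ·10^(Lᵢ/10)] with T = 12.2 h.
Σ tᵢ·10^(Lᵢ/10) = 2.8·10^(92.2/10) + 4·10^(87.8/10) + 3.9·10^(67.5/10) + 1.5·10^(59.1/10) = 7.080e+09.
L_eq = 10·log₁₀(7.080e+09/12.2) = 87.64 dB(A).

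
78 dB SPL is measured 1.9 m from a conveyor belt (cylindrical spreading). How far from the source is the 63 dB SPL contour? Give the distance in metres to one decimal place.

Line-source spreading drops the level by 10·log₁₀(r₂/r₁); inverting, r₂/r₁ = 10^(ΔL/10).
r₂ = 1.9·10^((78−63)/10) = 1.9·10^(15.0/10) = 60.08 m.

60.1 m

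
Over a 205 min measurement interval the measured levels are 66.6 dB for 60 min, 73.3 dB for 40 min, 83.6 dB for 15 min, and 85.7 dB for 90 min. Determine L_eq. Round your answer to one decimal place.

The energy average is taken in the linear domain: L_eq = 10·log₁₀[(Σ tᵢ·10^(Lᵢ/10))/T], T = 205 min.
Σ tᵢ·10^(Lᵢ/10) = 60·10^(66.6/10) + 40·10^(73.3/10) + 15·10^(83.6/10) + 90·10^(85.7/10) = 3.800e+10.
L_eq = 10·log₁₀(3.800e+10/205) = 82.68 dB.

82.7 dB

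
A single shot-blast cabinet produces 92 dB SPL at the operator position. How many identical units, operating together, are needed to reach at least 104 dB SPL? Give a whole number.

16

Need L₁ + 10·log₁₀ N ≥ 104, i.e. log₁₀ N ≥ 1.20.
N ≥ 10^(12.0/10) = 15.849, so N = 16.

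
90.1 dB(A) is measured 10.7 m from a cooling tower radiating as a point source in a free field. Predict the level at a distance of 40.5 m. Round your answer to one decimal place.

78.5 dB(A)

Spherical spreading from a point source gives a 20·log₁₀(r₂/r₁) drop.
L₂ = 90.1 − 20·log₁₀(40.5/10.7) = 90.1 − 11.561 = 78.54 dB(A).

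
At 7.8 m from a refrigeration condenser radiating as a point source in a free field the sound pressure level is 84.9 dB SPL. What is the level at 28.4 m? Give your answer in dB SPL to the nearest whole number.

Spherical spreading from a point source gives a 20·log₁₀(r₂/r₁) drop.
L₂ = 84.9 − 20·log₁₀(28.4/7.8) = 84.9 − 11.224 = 73.68 dB SPL.

74 dB SPL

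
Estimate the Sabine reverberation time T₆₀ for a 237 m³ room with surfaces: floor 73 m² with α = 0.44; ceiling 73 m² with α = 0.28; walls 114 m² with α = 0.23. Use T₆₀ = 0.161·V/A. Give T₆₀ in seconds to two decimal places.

Total absorption A = 73·0.44 + 73·0.28 + 114·0.23 = 78.78 m² sabins.
T₆₀ = 0.161 × 237 / 78.78 = 0.484 s.

0.48 s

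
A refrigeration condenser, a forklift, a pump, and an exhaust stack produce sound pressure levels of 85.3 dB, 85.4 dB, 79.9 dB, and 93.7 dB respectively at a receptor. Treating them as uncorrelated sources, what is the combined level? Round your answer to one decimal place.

95.0 dB

For uncorrelated sources the intensities add, so convert each level to linear form, sum, and take 10·log₁₀ of the total.
Σ 10^(L/10) = 10^(85.3/10) + 10^(85.4/10) + 10^(79.9/10) + 10^(93.7/10) = 3.128e+09.
L_total = 10·log₁₀(3.128e+09) = 94.95 dB.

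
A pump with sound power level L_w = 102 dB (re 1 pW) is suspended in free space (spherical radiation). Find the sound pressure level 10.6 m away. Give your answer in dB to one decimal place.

The power spreads over a sphere of area 4π·r², so L_p = L_w − 10·log₁₀(4π·r²).
4π·r² = 1412 m², 10·log₁₀ of that is 31.498 dB.
L_p = 102 − 31.498 = 70.50 dB.

70.5 dB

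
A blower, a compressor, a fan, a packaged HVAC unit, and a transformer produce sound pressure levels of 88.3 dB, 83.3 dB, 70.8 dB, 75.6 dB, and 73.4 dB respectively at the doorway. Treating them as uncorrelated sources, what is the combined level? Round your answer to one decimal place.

89.8 dB

Incoherent sources combine by intensity addition: L_total = 10·log₁₀(Σ 10^(L_i/10)).
Σ 10^(L/10) = 10^(88.3/10) + 10^(83.3/10) + 10^(70.8/10) + 10^(75.6/10) + 10^(73.4/10) = 9.601e+08.
L_total = 10·log₁₀(9.601e+08) = 89.82 dB.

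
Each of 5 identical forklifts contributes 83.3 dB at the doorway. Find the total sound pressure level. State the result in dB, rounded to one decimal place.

With 5 equal, uncorrelated contributions the intensity is 5× that of one unit, giving a rise of 10·log₁₀ 5.
L_total = 83.3 + 10·log₁₀(5) = 83.3 + 6.990 = 90.29 dB.

90.3 dB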